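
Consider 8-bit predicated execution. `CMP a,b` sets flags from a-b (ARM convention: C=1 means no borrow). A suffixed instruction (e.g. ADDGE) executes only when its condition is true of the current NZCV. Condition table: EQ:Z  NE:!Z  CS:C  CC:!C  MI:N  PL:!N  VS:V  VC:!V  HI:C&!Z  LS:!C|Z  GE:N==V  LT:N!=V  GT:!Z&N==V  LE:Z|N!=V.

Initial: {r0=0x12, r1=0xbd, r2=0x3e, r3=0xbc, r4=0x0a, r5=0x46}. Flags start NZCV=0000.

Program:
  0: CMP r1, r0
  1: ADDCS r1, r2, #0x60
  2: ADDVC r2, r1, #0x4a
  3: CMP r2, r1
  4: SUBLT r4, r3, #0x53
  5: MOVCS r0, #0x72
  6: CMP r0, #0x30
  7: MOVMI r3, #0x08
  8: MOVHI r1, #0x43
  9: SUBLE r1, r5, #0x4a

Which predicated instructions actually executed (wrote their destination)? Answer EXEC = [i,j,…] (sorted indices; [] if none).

[0] flags=1010 → (cmp)
[1] flags=1010 CS?T → r1=0x9e
[2] flags=1010 VC?T → r2=0xe8
[3] flags=0010 → (cmp)
[4] flags=0010 LT?F → skip
[5] flags=0010 CS?T → r0=0x72
[6] flags=0010 → (cmp)
[7] flags=0010 MI?F → skip
[8] flags=0010 HI?T → r1=0x43
[9] flags=0010 LE?F → skip

EXEC = [1,2,5,8]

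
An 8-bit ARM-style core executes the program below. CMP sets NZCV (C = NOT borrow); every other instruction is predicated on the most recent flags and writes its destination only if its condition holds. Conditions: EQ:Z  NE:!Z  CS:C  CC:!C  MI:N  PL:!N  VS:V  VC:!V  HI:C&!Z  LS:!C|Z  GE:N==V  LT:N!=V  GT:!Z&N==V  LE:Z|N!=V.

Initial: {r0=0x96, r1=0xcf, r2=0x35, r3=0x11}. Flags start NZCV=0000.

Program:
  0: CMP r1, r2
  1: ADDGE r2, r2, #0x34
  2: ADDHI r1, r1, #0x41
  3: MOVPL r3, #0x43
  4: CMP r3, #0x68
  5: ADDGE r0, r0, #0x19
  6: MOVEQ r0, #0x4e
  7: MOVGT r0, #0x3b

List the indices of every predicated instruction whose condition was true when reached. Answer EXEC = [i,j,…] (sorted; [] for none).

EXEC = [2]

[0] flags=1010 → (cmp)
[1] flags=1010 GE?F → skip
[2] flags=1010 HI?T → r1=0x10
[3] flags=1010 PL?F → skip
[4] flags=1000 → (cmp)
[5] flags=1000 GE?F → skip
[6] flags=1000 EQ?F → skip
[7] flags=1000 GT?F → skip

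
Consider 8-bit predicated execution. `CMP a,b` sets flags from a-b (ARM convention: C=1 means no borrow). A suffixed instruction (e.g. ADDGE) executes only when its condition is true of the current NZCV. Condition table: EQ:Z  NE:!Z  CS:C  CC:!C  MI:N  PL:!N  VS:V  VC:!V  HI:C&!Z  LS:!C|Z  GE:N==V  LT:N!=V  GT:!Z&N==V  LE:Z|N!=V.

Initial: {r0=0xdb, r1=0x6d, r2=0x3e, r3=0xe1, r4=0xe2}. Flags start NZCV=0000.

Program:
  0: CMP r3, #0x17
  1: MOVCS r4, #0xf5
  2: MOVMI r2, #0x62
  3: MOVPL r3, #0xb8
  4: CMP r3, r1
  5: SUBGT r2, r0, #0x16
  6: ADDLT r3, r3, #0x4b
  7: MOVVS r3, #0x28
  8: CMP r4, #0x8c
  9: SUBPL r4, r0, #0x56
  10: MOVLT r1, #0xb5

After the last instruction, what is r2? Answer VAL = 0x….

VAL = 0x62

0: ✓ CMP  NZCV=1010
1: ✓ MOVCS  r4←0xf5
2: ✓ MOVMI  r2←0x62
3: · MOVPL
4: ✓ CMP  NZCV=0011
5: · SUBGT
6: ✓ ADDLT  r3←0x2c
7: ✓ MOVVS  r3←0x28
8: ✓ CMP  NZCV=0010
9: ✓ SUBPL  r4←0x85
10: · MOVLT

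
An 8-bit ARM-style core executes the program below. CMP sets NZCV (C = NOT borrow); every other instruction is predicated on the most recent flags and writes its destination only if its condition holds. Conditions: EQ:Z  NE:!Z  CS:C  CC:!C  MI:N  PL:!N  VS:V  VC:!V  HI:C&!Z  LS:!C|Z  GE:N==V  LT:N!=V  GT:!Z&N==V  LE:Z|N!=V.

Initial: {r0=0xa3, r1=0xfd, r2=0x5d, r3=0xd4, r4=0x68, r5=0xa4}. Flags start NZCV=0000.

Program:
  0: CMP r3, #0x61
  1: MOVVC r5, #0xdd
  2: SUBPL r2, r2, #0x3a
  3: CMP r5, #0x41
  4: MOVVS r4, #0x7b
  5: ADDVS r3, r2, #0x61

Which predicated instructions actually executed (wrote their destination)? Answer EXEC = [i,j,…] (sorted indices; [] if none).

EXEC = [2,4,5]

0: ✓ CMP  NZCV=0011
1: · MOVVC
2: ✓ SUBPL  r2←0x23
3: ✓ CMP  NZCV=0011
4: ✓ MOVVS  r4←0x7b
5: ✓ ADDVS  r3←0x84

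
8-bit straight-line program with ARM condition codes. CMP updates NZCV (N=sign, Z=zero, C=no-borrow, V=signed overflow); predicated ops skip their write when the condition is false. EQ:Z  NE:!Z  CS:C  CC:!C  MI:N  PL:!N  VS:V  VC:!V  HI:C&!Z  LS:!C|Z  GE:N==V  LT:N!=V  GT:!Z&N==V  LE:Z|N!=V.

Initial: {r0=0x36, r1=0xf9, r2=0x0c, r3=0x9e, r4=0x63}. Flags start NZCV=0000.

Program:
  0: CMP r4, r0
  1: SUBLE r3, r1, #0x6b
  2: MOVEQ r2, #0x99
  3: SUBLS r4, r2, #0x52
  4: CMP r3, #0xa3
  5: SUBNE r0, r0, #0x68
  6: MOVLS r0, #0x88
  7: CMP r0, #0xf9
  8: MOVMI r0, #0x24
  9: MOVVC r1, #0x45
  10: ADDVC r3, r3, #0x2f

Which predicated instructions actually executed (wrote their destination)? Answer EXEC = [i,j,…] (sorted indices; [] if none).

0: ✓ CMP  NZCV=0010
1: · SUBLE
2: · MOVEQ
3: · SUBLS
4: ✓ CMP  NZCV=1000
5: ✓ SUBNE  r0←0xce
6: ✓ MOVLS  r0←0x88
7: ✓ CMP  NZCV=1000
8: ✓ MOVMI  r0←0x24
9: ✓ MOVVC  r1←0x45
10: ✓ ADDVC  r3←0xcd

EXEC = [5,6,8,9,10]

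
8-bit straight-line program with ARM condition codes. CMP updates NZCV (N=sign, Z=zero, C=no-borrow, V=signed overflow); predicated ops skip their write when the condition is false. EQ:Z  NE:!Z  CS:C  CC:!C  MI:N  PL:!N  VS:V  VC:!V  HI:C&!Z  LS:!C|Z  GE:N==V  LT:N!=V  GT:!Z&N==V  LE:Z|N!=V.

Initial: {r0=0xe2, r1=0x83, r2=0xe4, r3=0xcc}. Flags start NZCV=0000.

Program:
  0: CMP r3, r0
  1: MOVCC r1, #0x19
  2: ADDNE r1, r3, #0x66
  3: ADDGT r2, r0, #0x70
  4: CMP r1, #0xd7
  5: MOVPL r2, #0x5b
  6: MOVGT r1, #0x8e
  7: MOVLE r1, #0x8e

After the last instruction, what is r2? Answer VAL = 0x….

0: ✓ CMP  NZCV=1000
1: ✓ MOVCC  r1←0x19
2: ✓ ADDNE  r1←0x32
3: · ADDGT
4: ✓ CMP  NZCV=0000
5: ✓ MOVPL  r2←0x5b
6: ✓ MOVGT  r1←0x8e
7: · MOVLE

VAL = 0x5b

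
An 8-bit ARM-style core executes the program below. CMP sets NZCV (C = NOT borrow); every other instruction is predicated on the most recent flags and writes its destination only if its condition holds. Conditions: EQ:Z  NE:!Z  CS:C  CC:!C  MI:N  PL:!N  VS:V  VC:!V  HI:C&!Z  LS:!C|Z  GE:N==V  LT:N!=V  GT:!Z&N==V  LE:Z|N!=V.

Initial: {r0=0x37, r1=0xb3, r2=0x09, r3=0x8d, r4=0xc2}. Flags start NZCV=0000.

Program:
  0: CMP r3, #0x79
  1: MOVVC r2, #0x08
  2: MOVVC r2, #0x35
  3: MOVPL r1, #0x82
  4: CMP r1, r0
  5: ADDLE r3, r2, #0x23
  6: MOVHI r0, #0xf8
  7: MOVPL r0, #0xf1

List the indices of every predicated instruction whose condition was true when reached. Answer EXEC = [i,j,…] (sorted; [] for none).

[0] flags=0011 → (cmp)
[1] flags=0011 VC?F → skip
[2] flags=0011 VC?F → skip
[3] flags=0011 PL?T → r1=0x82
[4] flags=0011 → (cmp)
[5] flags=0011 LE?T → r3=0x2c
[6] flags=0011 HI?T → r0=0xf8
[7] flags=0011 PL?T → r0=0xf1

EXEC = [3,5,6,7]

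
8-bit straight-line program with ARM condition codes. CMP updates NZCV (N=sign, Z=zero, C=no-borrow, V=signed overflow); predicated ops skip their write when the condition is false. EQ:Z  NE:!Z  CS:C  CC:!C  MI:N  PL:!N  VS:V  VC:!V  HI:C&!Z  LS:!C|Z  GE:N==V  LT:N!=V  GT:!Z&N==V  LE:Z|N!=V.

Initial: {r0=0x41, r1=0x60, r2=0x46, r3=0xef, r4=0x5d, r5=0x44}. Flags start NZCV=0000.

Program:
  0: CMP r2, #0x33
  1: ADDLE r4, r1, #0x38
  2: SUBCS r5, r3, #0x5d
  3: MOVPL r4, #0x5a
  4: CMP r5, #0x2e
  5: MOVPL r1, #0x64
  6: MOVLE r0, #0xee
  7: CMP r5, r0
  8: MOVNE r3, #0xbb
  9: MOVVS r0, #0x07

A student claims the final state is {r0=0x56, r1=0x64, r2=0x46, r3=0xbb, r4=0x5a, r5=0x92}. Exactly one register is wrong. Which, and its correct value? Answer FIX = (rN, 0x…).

FIX = (r0, 0xee)

[0] flags=0010 → (cmp)
[1] flags=0010 LE?F → skip
[2] flags=0010 CS?T → r5=0x92
[3] flags=0010 PL?T → r4=0x5a
[4] flags=0011 → (cmp)
[5] flags=0011 PL?T → r1=0x64
[6] flags=0011 LE?T → r0=0xee
[7] flags=1000 → (cmp)
[8] flags=1000 NE?T → r3=0xbb
[9] flags=1000 VS?F → skip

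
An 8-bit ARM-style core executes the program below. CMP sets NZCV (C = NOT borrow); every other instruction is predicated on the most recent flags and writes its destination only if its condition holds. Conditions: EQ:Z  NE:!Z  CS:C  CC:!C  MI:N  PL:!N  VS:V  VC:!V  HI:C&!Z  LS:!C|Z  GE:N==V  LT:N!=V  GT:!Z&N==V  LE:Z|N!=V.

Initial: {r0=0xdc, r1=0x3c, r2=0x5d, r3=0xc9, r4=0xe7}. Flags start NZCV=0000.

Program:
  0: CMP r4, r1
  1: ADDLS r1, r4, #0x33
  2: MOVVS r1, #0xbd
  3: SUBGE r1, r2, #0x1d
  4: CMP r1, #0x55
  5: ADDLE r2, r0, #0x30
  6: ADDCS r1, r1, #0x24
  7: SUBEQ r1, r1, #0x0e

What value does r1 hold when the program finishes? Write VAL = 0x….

VAL = 0x3c

0: ✓ CMP  NZCV=1010
1: · ADDLS
2: · MOVVS
3: · SUBGE
4: ✓ CMP  NZCV=1000
5: ✓ ADDLE  r2←0x0c
6: · ADDCS
7: · SUBEQ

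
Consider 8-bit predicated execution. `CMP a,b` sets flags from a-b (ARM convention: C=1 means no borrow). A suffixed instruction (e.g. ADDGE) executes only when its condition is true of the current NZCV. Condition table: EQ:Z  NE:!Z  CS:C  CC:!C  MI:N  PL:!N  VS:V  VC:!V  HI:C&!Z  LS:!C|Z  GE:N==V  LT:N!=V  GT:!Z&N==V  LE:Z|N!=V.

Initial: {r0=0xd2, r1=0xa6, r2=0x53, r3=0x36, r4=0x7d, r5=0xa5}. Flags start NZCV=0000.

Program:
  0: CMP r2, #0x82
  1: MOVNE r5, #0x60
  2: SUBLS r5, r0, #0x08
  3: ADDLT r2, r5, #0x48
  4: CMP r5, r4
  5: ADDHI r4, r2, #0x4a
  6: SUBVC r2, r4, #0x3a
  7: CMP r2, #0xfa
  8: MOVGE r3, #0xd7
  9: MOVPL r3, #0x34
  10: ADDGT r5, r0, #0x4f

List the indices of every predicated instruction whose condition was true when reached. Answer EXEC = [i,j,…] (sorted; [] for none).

EXEC = [1,2,5,8,9,10]

0: ✓ CMP  NZCV=1001
1: ✓ MOVNE  r5←0x60
2: ✓ SUBLS  r5←0xca
3: · ADDLT
4: ✓ CMP  NZCV=0011
5: ✓ ADDHI  r4←0x9d
6: · SUBVC
7: ✓ CMP  NZCV=0000
8: ✓ MOVGE  r3←0xd7
9: ✓ MOVPL  r3←0x34
10: ✓ ADDGT  r5←0x21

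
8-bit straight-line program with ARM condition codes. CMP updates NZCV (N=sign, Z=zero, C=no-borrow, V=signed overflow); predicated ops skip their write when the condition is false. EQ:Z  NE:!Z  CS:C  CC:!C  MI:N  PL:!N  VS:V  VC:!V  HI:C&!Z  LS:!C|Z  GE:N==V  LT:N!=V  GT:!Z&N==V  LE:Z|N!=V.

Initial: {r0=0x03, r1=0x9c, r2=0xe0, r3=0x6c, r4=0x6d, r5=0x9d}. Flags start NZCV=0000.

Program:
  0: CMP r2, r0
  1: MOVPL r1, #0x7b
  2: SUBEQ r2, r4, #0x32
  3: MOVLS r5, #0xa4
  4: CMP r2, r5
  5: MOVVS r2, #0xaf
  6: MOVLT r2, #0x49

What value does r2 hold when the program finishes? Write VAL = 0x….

VAL = 0xe0

[0] flags=1010 → (cmp)
[1] flags=1010 PL?F → skip
[2] flags=1010 EQ?F → skip
[3] flags=1010 LS?F → skip
[4] flags=0010 → (cmp)
[5] flags=0010 VS?F → skip
[6] flags=0010 LT?F → skip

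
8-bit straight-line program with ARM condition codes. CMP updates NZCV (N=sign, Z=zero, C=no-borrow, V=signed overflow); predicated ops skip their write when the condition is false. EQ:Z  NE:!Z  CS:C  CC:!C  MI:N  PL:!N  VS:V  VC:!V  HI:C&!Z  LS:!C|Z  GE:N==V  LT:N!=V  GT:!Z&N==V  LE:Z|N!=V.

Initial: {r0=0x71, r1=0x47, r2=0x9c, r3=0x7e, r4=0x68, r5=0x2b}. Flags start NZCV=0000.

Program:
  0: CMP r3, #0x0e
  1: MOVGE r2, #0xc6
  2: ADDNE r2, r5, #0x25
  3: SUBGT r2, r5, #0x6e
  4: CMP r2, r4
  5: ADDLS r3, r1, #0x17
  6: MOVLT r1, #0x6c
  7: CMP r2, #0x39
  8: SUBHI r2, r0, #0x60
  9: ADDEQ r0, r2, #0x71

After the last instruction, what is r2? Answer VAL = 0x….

0: ✓ CMP  NZCV=0010
1: ✓ MOVGE  r2←0xc6
2: ✓ ADDNE  r2←0x50
3: ✓ SUBGT  r2←0xbd
4: ✓ CMP  NZCV=0011
5: · ADDLS
6: ✓ MOVLT  r1←0x6c
7: ✓ CMP  NZCV=1010
8: ✓ SUBHI  r2←0x11
9: · ADDEQ

VAL = 0x11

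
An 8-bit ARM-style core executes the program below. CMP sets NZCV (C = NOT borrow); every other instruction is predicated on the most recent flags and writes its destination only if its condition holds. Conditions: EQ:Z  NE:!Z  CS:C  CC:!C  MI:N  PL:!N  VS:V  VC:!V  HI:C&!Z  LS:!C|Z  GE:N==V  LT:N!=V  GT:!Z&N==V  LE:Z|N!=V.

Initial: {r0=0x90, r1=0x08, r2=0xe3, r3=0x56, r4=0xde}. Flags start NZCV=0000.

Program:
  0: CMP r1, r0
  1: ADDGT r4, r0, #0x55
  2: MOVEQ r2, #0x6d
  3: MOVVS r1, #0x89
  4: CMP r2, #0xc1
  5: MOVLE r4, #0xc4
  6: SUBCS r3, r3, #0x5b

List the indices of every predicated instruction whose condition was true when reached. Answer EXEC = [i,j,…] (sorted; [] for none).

[0] flags=0000 → (cmp)
[1] flags=0000 GT?T → r4=0xe5
[2] flags=0000 EQ?F → skip
[3] flags=0000 VS?F → skip
[4] flags=0010 → (cmp)
[5] flags=0010 LE?F → skip
[6] flags=0010 CS?T → r3=0xfb

EXEC = [1,6]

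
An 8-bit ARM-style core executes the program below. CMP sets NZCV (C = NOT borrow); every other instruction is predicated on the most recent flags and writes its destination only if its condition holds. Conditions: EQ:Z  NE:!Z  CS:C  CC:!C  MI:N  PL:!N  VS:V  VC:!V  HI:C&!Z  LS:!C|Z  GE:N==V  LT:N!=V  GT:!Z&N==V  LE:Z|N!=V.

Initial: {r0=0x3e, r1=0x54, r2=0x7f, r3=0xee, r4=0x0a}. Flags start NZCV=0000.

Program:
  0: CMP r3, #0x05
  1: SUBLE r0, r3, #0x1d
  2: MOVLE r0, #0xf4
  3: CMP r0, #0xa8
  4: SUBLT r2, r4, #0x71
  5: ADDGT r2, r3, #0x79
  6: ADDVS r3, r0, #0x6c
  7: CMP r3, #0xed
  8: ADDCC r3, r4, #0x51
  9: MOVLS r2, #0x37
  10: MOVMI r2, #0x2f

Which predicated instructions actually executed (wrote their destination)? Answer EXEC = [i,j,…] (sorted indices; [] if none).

EXEC = [1,2,5]

0: ✓ CMP  NZCV=1010
1: ✓ SUBLE  r0←0xd1
2: ✓ MOVLE  r0←0xf4
3: ✓ CMP  NZCV=0010
4: · SUBLT
5: ✓ ADDGT  r2←0x67
6: · ADDVS
7: ✓ CMP  NZCV=0010
8: · ADDCC
9: · MOVLS
10: · MOVMI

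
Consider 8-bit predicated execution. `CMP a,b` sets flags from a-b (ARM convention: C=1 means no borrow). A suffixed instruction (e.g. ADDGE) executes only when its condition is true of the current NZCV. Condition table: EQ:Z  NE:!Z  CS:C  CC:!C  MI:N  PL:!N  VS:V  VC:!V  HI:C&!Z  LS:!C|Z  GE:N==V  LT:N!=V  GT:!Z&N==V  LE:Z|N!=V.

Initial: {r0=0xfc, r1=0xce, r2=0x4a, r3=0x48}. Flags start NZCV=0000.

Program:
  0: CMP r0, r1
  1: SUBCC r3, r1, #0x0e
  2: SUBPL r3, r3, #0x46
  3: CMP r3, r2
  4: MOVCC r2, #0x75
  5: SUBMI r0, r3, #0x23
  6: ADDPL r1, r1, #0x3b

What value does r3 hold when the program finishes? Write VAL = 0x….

VAL = 0x02

[0] flags=0010 → (cmp)
[1] flags=0010 CC?F → skip
[2] flags=0010 PL?T → r3=0x02
[3] flags=1000 → (cmp)
[4] flags=1000 CC?T → r2=0x75
[5] flags=1000 MI?T → r0=0xdf
[6] flags=1000 PL?F → skip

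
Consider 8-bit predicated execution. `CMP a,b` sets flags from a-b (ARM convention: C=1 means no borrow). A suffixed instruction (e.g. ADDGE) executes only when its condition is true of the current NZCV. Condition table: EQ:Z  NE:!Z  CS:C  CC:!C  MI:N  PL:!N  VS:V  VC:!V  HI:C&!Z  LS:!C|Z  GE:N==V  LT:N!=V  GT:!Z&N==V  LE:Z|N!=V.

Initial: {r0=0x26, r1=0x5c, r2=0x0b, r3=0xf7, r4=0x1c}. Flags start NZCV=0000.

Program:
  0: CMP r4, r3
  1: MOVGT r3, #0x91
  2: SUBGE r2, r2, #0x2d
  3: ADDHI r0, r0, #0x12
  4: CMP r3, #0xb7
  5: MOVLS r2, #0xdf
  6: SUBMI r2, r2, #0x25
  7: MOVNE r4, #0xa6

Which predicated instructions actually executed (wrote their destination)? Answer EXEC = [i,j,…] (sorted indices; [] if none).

EXEC = [1,2,5,6,7]

0: ✓ CMP  NZCV=0000
1: ✓ MOVGT  r3←0x91
2: ✓ SUBGE  r2←0xde
3: · ADDHI
4: ✓ CMP  NZCV=1000
5: ✓ MOVLS  r2←0xdf
6: ✓ SUBMI  r2←0xba
7: ✓ MOVNE  r4←0xa6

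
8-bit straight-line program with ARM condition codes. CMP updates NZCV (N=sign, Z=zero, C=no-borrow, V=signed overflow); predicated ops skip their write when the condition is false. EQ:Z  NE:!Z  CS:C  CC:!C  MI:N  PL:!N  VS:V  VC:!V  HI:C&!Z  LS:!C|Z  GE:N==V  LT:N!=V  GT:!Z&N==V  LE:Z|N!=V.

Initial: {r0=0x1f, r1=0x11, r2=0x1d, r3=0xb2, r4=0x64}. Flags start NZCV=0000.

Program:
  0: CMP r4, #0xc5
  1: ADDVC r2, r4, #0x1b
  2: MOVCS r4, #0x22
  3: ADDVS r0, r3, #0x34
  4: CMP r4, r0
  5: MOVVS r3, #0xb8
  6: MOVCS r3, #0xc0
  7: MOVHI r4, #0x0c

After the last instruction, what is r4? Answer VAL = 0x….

[0] flags=1001 → (cmp)
[1] flags=1001 VC?F → skip
[2] flags=1001 CS?F → skip
[3] flags=1001 VS?T → r0=0xe6
[4] flags=0000 → (cmp)
[5] flags=0000 VS?F → skip
[6] flags=0000 CS?F → skip
[7] flags=0000 HI?F → skip

VAL = 0x64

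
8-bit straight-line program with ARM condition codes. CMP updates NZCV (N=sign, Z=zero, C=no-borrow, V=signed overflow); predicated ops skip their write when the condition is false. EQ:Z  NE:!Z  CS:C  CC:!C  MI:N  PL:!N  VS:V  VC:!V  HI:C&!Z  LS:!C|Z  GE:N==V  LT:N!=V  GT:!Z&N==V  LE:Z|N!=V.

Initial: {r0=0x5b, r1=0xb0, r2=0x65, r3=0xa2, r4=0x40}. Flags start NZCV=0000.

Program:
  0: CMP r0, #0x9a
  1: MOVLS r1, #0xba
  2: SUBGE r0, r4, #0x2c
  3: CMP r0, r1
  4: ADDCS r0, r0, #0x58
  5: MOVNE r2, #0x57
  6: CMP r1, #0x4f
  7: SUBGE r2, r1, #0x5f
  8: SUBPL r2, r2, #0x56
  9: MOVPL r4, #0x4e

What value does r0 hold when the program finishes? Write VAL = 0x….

VAL = 0x14

[0] flags=1001 → (cmp)
[1] flags=1001 LS?T → r1=0xba
[2] flags=1001 GE?T → r0=0x14
[3] flags=0000 → (cmp)
[4] flags=0000 CS?F → skip
[5] flags=0000 NE?T → r2=0x57
[6] flags=0011 → (cmp)
[7] flags=0011 GE?F → skip
[8] flags=0011 PL?T → r2=0x01
[9] flags=0011 PL?T → r4=0x4e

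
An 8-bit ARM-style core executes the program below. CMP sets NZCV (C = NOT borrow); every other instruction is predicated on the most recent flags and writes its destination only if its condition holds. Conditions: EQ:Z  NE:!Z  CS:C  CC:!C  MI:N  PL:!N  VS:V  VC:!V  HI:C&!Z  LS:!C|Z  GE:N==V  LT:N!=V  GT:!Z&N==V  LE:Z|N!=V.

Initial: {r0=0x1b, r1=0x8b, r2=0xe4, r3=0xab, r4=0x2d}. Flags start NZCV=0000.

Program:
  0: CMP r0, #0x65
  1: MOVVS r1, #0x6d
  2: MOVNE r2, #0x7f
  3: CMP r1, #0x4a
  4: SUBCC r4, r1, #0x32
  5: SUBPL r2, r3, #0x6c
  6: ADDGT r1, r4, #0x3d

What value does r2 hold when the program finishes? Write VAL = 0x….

VAL = 0x3f

0: ✓ CMP  NZCV=1000
1: · MOVVS
2: ✓ MOVNE  r2←0x7f
3: ✓ CMP  NZCV=0011
4: · SUBCC
5: ✓ SUBPL  r2←0x3f
6: · ADDGT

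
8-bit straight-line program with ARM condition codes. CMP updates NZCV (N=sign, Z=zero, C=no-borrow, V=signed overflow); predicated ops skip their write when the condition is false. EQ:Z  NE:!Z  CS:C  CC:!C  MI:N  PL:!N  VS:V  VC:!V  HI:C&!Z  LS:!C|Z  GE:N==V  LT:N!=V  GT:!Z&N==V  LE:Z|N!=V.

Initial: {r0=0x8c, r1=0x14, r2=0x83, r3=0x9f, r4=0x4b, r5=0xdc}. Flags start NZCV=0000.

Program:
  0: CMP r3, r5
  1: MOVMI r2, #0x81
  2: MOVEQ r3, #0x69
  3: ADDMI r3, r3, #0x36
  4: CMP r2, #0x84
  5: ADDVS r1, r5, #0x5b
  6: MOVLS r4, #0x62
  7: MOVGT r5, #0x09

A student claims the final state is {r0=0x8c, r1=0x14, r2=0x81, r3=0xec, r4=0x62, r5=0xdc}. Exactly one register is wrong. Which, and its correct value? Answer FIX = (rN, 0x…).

0: ✓ CMP  NZCV=1000
1: ✓ MOVMI  r2←0x81
2: · MOVEQ
3: ✓ ADDMI  r3←0xd5
4: ✓ CMP  NZCV=1000
5: · ADDVS
6: ✓ MOVLS  r4←0x62
7: · MOVGT

FIX = (r3, 0xd5)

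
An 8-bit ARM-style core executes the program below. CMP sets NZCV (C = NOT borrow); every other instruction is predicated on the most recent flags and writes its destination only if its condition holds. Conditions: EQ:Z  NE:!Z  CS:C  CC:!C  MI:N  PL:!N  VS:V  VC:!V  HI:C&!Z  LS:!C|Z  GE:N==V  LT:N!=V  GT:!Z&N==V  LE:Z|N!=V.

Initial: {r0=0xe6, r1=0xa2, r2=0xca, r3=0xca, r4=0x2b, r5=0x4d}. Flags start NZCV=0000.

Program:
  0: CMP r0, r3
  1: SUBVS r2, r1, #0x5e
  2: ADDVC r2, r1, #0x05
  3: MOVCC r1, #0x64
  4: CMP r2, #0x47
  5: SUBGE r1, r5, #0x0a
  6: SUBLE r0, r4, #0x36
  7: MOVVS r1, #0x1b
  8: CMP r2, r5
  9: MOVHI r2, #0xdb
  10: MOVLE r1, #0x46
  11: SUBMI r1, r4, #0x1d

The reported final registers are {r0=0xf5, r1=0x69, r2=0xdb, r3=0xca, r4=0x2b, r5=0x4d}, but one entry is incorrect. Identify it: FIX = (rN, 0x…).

FIX = (r1, 0x46)

0: ✓ CMP  NZCV=0010
1: · SUBVS
2: ✓ ADDVC  r2←0xa7
3: · MOVCC
4: ✓ CMP  NZCV=0011
5: · SUBGE
6: ✓ SUBLE  r0←0xf5
7: ✓ MOVVS  r1←0x1b
8: ✓ CMP  NZCV=0011
9: ✓ MOVHI  r2←0xdb
10: ✓ MOVLE  r1←0x46
11: · SUBMI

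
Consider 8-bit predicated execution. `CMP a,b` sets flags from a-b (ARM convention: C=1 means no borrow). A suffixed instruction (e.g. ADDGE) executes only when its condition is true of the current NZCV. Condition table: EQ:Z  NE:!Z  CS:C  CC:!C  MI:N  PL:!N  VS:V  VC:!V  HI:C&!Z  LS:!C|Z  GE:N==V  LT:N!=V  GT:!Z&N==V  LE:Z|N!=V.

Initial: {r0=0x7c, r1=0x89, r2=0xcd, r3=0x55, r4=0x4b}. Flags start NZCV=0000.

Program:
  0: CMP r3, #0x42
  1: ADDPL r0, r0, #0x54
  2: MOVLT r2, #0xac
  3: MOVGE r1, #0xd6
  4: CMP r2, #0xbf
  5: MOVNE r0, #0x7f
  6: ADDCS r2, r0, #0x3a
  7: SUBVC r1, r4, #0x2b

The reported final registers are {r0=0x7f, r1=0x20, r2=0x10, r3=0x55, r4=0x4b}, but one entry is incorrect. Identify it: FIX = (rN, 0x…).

[0] flags=0010 → (cmp)
[1] flags=0010 PL?T → r0=0xd0
[2] flags=0010 LT?F → skip
[3] flags=0010 GE?T → r1=0xd6
[4] flags=0010 → (cmp)
[5] flags=0010 NE?T → r0=0x7f
[6] flags=0010 CS?T → r2=0xb9
[7] flags=0010 VC?T → r1=0x20

FIX = (r2, 0xb9)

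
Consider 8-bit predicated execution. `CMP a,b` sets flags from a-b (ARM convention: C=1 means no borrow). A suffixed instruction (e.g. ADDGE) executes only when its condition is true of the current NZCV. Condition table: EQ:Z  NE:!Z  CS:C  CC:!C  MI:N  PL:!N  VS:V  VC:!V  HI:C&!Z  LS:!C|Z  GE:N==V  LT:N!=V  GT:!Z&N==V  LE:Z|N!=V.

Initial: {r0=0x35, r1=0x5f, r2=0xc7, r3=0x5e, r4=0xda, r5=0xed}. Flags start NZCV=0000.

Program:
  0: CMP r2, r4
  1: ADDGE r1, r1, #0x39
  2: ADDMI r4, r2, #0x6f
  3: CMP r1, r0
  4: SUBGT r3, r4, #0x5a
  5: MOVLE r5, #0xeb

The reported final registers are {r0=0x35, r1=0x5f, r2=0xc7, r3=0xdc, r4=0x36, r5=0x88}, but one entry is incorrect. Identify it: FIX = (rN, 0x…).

0: ✓ CMP  NZCV=1000
1: · ADDGE
2: ✓ ADDMI  r4←0x36
3: ✓ CMP  NZCV=0010
4: ✓ SUBGT  r3←0xdc
5: · MOVLE

FIX = (r5, 0xed)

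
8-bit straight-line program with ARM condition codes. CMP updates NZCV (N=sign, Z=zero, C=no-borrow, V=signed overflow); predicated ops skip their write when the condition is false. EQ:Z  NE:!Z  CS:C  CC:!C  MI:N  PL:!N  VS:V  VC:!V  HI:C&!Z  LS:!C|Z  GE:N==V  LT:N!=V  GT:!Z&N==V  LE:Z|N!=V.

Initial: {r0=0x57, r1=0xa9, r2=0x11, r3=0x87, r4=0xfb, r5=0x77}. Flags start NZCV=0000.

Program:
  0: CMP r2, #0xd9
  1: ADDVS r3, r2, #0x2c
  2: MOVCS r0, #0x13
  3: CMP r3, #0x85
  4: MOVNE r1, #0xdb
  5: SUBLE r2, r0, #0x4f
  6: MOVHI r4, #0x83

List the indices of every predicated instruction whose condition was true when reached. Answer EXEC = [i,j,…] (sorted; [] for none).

EXEC = [4,6]

0: ✓ CMP  NZCV=0000
1: · ADDVS
2: · MOVCS
3: ✓ CMP  NZCV=0010
4: ✓ MOVNE  r1←0xdb
5: · SUBLE
6: ✓ MOVHI  r4←0x83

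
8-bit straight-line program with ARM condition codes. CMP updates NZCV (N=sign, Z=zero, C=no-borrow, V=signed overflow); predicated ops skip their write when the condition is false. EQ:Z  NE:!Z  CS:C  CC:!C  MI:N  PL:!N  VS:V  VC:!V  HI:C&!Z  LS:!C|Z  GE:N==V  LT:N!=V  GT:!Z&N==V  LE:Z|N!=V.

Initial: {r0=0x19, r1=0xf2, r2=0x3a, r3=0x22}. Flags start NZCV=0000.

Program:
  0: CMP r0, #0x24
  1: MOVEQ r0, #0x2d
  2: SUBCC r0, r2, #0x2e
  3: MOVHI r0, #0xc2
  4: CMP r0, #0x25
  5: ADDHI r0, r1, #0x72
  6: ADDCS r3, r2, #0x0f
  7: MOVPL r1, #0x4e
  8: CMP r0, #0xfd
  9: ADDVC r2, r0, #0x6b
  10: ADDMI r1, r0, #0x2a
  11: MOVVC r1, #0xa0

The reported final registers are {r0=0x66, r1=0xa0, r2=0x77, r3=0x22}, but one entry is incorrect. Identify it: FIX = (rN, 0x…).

[0] flags=1000 → (cmp)
[1] flags=1000 EQ?F → skip
[2] flags=1000 CC?T → r0=0x0c
[3] flags=1000 HI?F → skip
[4] flags=1000 → (cmp)
[5] flags=1000 HI?F → skip
[6] flags=1000 CS?F → skip
[7] flags=1000 PL?F → skip
[8] flags=0000 → (cmp)
[9] flags=0000 VC?T → r2=0x77
[10] flags=0000 MI?F → skip
[11] flags=0000 VC?T → r1=0xa0

FIX = (r0, 0x0c)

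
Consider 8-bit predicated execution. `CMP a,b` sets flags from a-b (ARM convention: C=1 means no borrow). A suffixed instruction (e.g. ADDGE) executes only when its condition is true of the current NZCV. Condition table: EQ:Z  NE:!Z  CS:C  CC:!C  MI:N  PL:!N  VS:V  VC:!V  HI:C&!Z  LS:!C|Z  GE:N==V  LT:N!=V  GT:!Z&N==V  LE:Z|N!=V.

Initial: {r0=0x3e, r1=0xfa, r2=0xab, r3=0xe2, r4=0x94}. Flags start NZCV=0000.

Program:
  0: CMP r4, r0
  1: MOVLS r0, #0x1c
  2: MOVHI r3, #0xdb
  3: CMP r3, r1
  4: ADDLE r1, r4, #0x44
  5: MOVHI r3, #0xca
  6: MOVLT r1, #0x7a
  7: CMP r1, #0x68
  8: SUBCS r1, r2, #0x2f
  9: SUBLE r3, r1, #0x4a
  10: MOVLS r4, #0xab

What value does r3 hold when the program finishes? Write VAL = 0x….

VAL = 0xdb

[0] flags=0011 → (cmp)
[1] flags=0011 LS?F → skip
[2] flags=0011 HI?T → r3=0xdb
[3] flags=1000 → (cmp)
[4] flags=1000 LE?T → r1=0xd8
[5] flags=1000 HI?F → skip
[6] flags=1000 LT?T → r1=0x7a
[7] flags=0010 → (cmp)
[8] flags=0010 CS?T → r1=0x7c
[9] flags=0010 LE?F → skip
[10] flags=0010 LS?F → skip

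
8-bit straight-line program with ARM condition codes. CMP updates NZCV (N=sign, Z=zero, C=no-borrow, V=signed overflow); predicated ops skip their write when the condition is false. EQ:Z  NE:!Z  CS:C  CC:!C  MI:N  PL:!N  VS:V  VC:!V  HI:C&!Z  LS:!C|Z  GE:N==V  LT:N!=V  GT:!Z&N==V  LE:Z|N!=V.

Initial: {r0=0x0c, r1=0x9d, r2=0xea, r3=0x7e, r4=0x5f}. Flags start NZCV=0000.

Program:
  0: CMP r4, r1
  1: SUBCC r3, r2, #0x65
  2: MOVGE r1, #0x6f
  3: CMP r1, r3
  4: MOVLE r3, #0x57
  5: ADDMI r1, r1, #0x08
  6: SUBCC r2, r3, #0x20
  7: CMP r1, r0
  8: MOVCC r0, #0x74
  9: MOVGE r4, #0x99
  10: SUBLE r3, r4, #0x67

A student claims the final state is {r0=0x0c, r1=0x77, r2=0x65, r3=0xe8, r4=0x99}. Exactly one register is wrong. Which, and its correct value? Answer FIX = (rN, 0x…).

0: ✓ CMP  NZCV=1001
1: ✓ SUBCC  r3←0x85
2: ✓ MOVGE  r1←0x6f
3: ✓ CMP  NZCV=1001
4: · MOVLE
5: ✓ ADDMI  r1←0x77
6: ✓ SUBCC  r2←0x65
7: ✓ CMP  NZCV=0010
8: · MOVCC
9: ✓ MOVGE  r4←0x99
10: · SUBLE

FIX = (r3, 0x85)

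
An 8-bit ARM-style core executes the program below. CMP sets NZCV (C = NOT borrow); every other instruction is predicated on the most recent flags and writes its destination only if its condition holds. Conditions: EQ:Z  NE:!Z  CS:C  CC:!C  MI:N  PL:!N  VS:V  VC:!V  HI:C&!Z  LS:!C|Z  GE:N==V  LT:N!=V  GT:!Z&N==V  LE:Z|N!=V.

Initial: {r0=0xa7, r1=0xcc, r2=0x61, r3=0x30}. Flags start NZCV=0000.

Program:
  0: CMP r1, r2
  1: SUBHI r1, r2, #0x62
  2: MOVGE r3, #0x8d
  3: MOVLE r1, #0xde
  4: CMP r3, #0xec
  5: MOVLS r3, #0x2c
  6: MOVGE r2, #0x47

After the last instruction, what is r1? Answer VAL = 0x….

0: ✓ CMP  NZCV=0011
1: ✓ SUBHI  r1←0xff
2: · MOVGE
3: ✓ MOVLE  r1←0xde
4: ✓ CMP  NZCV=0000
5: ✓ MOVLS  r3←0x2c
6: ✓ MOVGE  r2←0x47

VAL = 0xde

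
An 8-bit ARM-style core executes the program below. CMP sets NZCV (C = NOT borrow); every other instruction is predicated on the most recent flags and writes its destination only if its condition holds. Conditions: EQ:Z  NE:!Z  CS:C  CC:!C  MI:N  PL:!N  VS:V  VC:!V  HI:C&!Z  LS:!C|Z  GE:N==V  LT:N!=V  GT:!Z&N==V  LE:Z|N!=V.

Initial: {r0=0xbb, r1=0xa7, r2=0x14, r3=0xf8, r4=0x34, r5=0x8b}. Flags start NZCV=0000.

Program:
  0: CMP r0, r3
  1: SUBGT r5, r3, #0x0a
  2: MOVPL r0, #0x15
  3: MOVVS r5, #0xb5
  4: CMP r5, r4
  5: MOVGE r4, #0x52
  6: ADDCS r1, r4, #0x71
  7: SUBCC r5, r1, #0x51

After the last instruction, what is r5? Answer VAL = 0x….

VAL = 0x8b

0: ✓ CMP  NZCV=1000
1: · SUBGT
2: · MOVPL
3: · MOVVS
4: ✓ CMP  NZCV=0011
5: · MOVGE
6: ✓ ADDCS  r1←0xa5
7: · SUBCC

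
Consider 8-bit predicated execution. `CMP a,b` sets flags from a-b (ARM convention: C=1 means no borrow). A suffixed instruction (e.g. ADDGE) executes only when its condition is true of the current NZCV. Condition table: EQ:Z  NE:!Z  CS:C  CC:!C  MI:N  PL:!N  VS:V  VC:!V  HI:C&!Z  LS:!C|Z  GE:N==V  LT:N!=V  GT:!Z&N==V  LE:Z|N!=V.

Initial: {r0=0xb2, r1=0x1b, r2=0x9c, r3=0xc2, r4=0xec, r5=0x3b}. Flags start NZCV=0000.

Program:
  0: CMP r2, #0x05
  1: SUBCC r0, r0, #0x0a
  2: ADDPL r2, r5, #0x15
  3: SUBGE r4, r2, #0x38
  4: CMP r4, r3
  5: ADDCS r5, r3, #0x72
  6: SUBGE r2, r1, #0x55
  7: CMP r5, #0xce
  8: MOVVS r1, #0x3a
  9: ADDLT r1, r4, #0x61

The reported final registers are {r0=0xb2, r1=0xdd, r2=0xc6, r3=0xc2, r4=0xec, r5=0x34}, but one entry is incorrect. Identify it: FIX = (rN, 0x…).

FIX = (r1, 0x1b)

0: ✓ CMP  NZCV=1010
1: · SUBCC
2: · ADDPL
3: · SUBGE
4: ✓ CMP  NZCV=0010
5: ✓ ADDCS  r5←0x34
6: ✓ SUBGE  r2←0xc6
7: ✓ CMP  NZCV=0000
8: · MOVVS
9: · ADDLT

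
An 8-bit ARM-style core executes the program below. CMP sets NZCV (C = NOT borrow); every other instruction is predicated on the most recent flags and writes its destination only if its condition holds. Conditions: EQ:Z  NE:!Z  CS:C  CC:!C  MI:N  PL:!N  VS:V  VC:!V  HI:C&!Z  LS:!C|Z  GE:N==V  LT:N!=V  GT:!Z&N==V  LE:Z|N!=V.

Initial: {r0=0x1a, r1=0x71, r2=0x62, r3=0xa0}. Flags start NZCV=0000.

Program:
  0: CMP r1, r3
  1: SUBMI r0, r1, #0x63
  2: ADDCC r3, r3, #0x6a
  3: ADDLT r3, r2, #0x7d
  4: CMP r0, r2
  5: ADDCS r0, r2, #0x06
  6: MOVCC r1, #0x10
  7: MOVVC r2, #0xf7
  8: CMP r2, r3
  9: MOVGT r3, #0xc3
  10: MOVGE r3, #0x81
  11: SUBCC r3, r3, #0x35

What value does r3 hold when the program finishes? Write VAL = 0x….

VAL = 0x0a

[0] flags=1001 → (cmp)
[1] flags=1001 MI?T → r0=0x0e
[2] flags=1001 CC?T → r3=0x0a
[3] flags=1001 LT?F → skip
[4] flags=1000 → (cmp)
[5] flags=1000 CS?F → skip
[6] flags=1000 CC?T → r1=0x10
[7] flags=1000 VC?T → r2=0xf7
[8] flags=1010 → (cmp)
[9] flags=1010 GT?F → skip
[10] flags=1010 GE?F → skip
[11] flags=1010 CC?F → skip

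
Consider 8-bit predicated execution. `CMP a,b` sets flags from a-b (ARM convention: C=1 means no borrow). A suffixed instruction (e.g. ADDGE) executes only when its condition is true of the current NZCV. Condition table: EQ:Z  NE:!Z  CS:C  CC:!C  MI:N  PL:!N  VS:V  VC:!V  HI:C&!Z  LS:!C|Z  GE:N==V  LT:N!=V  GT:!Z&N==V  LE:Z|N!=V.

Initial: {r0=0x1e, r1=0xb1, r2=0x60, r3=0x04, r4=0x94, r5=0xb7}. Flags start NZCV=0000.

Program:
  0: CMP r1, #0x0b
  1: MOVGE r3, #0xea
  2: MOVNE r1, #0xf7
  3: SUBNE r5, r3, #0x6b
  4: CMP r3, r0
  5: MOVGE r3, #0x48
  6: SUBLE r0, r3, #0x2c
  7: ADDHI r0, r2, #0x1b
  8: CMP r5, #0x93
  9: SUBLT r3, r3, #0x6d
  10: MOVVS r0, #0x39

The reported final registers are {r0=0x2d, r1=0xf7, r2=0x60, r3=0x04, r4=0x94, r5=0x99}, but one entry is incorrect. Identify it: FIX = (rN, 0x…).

FIX = (r0, 0xd8)

0: ✓ CMP  NZCV=1010
1: · MOVGE
2: ✓ MOVNE  r1←0xf7
3: ✓ SUBNE  r5←0x99
4: ✓ CMP  NZCV=1000
5: · MOVGE
6: ✓ SUBLE  r0←0xd8
7: · ADDHI
8: ✓ CMP  NZCV=0010
9: · SUBLT
10: · MOVVS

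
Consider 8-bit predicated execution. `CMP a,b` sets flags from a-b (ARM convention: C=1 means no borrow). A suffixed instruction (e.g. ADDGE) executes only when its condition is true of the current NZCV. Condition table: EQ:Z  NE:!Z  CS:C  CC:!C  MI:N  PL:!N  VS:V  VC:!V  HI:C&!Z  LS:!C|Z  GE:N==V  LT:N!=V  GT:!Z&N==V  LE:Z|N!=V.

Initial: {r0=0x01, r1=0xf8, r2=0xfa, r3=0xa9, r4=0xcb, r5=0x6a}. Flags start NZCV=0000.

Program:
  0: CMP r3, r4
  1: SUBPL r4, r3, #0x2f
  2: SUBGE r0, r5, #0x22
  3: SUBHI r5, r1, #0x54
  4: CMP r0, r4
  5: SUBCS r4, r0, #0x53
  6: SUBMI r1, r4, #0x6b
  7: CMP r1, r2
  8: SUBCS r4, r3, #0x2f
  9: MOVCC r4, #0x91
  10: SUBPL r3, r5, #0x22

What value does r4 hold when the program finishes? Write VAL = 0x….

0: ✓ CMP  NZCV=1000
1: · SUBPL
2: · SUBGE
3: · SUBHI
4: ✓ CMP  NZCV=0000
5: · SUBCS
6: · SUBMI
7: ✓ CMP  NZCV=1000
8: · SUBCS
9: ✓ MOVCC  r4←0x91
10: · SUBPL

VAL = 0x91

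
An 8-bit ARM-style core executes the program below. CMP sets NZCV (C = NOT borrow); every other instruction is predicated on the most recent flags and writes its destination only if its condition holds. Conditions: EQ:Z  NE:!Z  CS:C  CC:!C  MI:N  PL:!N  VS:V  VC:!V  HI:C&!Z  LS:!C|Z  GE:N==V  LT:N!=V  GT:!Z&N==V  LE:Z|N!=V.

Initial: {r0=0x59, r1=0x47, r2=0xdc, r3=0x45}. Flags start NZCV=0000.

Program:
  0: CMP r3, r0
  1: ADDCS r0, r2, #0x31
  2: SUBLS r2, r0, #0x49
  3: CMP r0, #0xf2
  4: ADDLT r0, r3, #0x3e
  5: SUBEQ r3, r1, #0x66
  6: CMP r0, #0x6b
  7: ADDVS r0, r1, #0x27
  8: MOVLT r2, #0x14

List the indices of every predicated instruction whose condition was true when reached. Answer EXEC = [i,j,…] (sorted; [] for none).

[0] flags=1000 → (cmp)
[1] flags=1000 CS?F → skip
[2] flags=1000 LS?T → r2=0x10
[3] flags=0000 → (cmp)
[4] flags=0000 LT?F → skip
[5] flags=0000 EQ?F → skip
[6] flags=1000 → (cmp)
[7] flags=1000 VS?F → skip
[8] flags=1000 LT?T → r2=0x14

EXEC = [2,8]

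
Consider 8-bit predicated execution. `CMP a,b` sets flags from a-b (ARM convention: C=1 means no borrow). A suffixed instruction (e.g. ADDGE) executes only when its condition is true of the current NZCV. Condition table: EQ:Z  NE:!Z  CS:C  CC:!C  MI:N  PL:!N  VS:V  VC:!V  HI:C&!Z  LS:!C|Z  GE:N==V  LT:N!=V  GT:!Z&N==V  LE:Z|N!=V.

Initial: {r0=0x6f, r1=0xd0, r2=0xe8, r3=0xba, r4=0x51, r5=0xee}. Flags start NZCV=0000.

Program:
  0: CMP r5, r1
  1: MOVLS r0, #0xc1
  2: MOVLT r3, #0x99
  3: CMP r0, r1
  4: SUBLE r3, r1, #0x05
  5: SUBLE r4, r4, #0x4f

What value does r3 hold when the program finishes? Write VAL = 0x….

VAL = 0xba

0: ✓ CMP  NZCV=0010
1: · MOVLS
2: · MOVLT
3: ✓ CMP  NZCV=1001
4: · SUBLE
5: · SUBLE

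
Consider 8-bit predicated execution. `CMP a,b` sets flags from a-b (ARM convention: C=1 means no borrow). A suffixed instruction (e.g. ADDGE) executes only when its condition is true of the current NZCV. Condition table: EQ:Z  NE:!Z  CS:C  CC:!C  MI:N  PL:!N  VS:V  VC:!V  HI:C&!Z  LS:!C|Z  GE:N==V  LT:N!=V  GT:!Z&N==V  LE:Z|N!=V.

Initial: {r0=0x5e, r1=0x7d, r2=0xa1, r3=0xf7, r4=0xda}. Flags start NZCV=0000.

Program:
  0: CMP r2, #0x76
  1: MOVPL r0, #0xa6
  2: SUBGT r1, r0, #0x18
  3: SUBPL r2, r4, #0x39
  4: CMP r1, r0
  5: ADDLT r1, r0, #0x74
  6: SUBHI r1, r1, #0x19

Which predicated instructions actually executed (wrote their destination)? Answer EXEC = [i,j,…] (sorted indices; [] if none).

EXEC = [1,3]

0: ✓ CMP  NZCV=0011
1: ✓ MOVPL  r0←0xa6
2: · SUBGT
3: ✓ SUBPL  r2←0xa1
4: ✓ CMP  NZCV=1001
5: · ADDLT
6: · SUBHI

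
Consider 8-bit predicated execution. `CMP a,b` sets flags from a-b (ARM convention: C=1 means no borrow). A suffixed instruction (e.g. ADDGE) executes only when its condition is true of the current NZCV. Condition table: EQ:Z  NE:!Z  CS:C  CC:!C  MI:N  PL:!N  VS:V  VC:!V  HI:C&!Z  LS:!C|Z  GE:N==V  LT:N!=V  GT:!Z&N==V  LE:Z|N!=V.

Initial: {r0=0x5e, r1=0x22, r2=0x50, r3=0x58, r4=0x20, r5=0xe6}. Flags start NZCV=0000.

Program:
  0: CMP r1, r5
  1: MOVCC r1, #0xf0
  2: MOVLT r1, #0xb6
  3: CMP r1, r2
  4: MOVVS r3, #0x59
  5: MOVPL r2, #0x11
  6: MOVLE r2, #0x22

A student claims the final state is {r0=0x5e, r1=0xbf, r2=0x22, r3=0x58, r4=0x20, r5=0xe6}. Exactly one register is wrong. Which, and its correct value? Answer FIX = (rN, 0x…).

FIX = (r1, 0xf0)

[0] flags=0000 → (cmp)
[1] flags=0000 CC?T → r1=0xf0
[2] flags=0000 LT?F → skip
[3] flags=1010 → (cmp)
[4] flags=1010 VS?F → skip
[5] flags=1010 PL?F → skip
[6] flags=1010 LE?T → r2=0x22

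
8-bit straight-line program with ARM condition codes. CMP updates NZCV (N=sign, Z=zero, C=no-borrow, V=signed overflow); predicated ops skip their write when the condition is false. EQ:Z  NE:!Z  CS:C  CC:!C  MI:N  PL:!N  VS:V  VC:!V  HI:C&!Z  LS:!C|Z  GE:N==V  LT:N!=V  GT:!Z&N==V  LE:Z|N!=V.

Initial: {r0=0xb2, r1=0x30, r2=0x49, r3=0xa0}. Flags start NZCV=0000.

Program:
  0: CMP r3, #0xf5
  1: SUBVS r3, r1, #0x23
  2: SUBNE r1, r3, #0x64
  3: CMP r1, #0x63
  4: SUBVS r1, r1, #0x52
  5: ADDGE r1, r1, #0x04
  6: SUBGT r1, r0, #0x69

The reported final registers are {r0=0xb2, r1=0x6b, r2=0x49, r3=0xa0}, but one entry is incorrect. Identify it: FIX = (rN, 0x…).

[0] flags=1000 → (cmp)
[1] flags=1000 VS?F → skip
[2] flags=1000 NE?T → r1=0x3c
[3] flags=1000 → (cmp)
[4] flags=1000 VS?F → skip
[5] flags=1000 GE?F → skip
[6] flags=1000 GT?F → skip

FIX = (r1, 0x3c)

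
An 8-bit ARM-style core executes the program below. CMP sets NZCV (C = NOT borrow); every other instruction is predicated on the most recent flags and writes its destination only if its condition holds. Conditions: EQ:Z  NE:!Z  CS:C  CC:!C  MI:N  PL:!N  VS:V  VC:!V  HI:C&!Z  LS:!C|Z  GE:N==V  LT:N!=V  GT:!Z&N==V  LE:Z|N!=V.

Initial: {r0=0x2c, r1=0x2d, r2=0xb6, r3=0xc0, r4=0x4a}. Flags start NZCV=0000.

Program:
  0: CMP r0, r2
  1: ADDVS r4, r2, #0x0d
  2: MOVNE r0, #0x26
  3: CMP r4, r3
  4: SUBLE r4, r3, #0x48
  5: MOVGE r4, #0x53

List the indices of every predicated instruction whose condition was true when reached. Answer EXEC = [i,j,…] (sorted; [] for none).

EXEC = [2,5]

[0] flags=0000 → (cmp)
[1] flags=0000 VS?F → skip
[2] flags=0000 NE?T → r0=0x26
[3] flags=1001 → (cmp)
[4] flags=1001 LE?F → skip
[5] flags=1001 GE?T → r4=0x53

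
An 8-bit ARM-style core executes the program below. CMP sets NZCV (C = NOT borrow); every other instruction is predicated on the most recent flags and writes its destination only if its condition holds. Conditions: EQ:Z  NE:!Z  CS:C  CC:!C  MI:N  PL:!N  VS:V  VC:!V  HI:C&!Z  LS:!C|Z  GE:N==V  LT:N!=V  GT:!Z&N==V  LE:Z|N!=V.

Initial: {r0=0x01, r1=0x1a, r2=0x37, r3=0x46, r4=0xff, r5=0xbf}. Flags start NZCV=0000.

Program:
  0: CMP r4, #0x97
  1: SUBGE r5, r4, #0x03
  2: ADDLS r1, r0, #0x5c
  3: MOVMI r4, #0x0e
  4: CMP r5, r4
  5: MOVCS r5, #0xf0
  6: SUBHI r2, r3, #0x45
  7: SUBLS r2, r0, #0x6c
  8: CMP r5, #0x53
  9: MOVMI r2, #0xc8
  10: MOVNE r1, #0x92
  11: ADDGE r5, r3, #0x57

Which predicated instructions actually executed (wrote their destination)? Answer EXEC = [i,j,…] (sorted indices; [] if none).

EXEC = [1,7,9,10]

0: ✓ CMP  NZCV=0010
1: ✓ SUBGE  r5←0xfc
2: · ADDLS
3: · MOVMI
4: ✓ CMP  NZCV=1000
5: · MOVCS
6: · SUBHI
7: ✓ SUBLS  r2←0x95
8: ✓ CMP  NZCV=1010
9: ✓ MOVMI  r2←0xc8
10: ✓ MOVNE  r1←0x92
11: · ADDGE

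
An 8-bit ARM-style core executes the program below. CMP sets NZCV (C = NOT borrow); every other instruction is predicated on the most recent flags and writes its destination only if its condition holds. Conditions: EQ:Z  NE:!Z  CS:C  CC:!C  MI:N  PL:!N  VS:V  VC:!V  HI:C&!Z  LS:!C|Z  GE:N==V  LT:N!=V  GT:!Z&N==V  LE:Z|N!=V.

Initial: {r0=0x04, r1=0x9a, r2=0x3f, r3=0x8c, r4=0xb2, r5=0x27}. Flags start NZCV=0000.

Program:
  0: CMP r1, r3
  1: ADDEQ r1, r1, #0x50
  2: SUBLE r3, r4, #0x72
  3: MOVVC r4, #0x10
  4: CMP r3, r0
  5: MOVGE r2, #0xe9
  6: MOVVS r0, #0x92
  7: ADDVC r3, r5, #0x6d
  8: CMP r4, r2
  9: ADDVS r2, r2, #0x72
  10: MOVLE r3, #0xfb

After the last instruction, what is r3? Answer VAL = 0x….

0: ✓ CMP  NZCV=0010
1: · ADDEQ
2: · SUBLE
3: ✓ MOVVC  r4←0x10
4: ✓ CMP  NZCV=1010
5: · MOVGE
6: · MOVVS
7: ✓ ADDVC  r3←0x94
8: ✓ CMP  NZCV=1000
9: · ADDVS
10: ✓ MOVLE  r3←0xfb

VAL = 0xfb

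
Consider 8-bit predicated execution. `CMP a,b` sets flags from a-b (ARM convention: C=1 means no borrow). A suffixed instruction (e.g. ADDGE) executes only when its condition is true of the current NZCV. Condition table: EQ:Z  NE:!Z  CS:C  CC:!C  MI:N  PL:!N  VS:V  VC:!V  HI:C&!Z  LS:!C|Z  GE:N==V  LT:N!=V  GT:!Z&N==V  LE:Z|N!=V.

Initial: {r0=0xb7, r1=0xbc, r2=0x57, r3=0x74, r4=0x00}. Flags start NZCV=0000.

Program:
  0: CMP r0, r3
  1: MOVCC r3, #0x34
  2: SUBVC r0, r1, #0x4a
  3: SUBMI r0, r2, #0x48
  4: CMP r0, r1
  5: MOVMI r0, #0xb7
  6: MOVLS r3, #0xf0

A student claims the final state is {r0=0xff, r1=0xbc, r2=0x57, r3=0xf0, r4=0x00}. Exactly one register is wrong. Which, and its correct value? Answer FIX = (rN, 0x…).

0: ✓ CMP  NZCV=0011
1: · MOVCC
2: · SUBVC
3: · SUBMI
4: ✓ CMP  NZCV=1000
5: ✓ MOVMI  r0←0xb7
6: ✓ MOVLS  r3←0xf0

FIX = (r0, 0xb7)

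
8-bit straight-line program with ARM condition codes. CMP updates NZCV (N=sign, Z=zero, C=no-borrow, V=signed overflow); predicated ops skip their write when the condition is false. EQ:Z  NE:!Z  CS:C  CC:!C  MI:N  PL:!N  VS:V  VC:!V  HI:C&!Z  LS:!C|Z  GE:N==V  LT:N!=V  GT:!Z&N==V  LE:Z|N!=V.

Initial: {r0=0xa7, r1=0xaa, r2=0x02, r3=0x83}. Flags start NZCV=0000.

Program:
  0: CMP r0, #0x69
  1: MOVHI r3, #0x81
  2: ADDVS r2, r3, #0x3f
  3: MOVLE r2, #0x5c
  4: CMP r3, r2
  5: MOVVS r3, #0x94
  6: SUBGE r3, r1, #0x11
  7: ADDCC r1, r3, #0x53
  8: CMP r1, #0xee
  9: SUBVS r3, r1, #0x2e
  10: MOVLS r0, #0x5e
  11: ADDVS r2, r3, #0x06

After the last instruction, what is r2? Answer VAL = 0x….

0: ✓ CMP  NZCV=0011
1: ✓ MOVHI  r3←0x81
2: ✓ ADDVS  r2←0xc0
3: ✓ MOVLE  r2←0x5c
4: ✓ CMP  NZCV=0011
5: ✓ MOVVS  r3←0x94
6: · SUBGE
7: · ADDCC
8: ✓ CMP  NZCV=1000
9: · SUBVS
10: ✓ MOVLS  r0←0x5e
11: · ADDVS

VAL = 0x5c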